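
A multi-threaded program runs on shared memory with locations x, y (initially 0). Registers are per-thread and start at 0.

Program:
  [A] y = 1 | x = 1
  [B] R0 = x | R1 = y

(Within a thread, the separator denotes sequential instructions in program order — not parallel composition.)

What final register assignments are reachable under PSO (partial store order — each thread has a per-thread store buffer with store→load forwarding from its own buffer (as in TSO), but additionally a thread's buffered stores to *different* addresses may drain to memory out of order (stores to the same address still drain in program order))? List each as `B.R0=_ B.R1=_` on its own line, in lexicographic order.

outcome vector order: (B.R0,B.R1)
|PSO outcomes| = 4

B.R0=0 B.R1=0
B.R0=0 B.R1=1
B.R0=1 B.R1=0
B.R0=1 B.R1=1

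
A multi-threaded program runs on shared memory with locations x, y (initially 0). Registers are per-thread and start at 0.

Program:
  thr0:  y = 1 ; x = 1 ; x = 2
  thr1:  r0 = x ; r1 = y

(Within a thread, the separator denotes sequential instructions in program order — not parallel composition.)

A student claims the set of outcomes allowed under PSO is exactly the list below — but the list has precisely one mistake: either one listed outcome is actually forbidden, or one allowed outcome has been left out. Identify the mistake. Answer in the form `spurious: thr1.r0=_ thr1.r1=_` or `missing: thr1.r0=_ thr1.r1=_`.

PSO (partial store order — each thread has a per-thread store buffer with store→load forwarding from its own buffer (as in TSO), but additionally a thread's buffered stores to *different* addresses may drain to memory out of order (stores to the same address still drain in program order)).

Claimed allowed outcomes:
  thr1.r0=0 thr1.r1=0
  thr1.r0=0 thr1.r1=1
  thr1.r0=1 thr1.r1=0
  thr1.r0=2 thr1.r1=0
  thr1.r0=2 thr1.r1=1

outcome vector order: (thr1.r0,thr1.r1)
PSO (6): <0 0> <0 1> <1 0> <1 1> <2 0> <2 1>
PSO∖claimed = {<1 1>}

missing: thr1.r0=1 thr1.r1=1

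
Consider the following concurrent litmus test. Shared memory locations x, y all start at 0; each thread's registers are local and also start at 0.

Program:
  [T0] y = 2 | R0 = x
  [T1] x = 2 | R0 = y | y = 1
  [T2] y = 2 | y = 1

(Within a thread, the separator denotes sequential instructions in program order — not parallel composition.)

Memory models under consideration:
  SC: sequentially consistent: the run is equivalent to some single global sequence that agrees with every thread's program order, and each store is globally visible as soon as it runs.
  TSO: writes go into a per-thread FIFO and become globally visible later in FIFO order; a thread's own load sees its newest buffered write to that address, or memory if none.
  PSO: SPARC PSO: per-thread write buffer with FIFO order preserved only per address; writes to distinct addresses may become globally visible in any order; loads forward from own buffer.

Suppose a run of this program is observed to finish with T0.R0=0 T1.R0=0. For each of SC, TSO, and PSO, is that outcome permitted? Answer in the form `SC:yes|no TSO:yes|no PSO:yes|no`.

outcome vector order: (T0.R0,T1.R0)
under SC → 0/1; 0/2; 2/0; 2/1; 2/2
under TSO → 0/0; 0/1; 0/2; 2/0; 2/1; 2/2
under PSO → 0/0; 0/1; 0/2; 2/0; 2/1; 2/2
target 0/0 ∈ {TSO,PSO}

SC:no TSO:yes PSO:yes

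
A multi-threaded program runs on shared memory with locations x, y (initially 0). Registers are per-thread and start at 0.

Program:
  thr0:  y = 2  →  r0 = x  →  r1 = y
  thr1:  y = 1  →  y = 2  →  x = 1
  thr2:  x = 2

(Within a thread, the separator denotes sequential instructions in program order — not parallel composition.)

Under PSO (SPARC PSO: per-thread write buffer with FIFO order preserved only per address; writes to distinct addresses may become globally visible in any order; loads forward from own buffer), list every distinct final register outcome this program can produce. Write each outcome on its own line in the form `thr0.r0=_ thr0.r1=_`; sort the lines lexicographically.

thr0.r0=0 thr0.r1=1
thr0.r0=0 thr0.r1=2
thr0.r0=1 thr0.r1=1
thr0.r0=1 thr0.r1=2
thr0.r0=2 thr0.r1=1
thr0.r0=2 thr0.r1=2

outcome vector order: (thr0.r0,thr0.r1)
|PSO outcomes| = 6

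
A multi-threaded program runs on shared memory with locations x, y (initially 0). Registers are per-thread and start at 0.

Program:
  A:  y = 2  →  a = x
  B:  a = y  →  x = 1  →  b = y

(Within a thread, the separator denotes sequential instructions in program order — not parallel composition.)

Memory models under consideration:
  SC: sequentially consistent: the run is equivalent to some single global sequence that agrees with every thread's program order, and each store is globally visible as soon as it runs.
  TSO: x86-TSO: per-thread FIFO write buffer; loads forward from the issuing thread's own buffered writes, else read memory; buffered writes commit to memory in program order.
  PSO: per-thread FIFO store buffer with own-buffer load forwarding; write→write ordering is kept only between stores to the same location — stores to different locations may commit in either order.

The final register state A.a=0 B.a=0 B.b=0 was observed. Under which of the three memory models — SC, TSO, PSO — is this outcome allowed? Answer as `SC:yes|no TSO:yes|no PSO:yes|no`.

SC:no TSO:yes PSO:yes

outcome vector order: (A.a,B.a,B.b)
SC (5): <0 0 2> <0 2 2> <1 0 0> <1 0 2> <1 2 2>
TSO (6): <0 0 0> <0 0 2> <0 2 2> <1 0 0> <1 0 2> <1 2 2>
PSO (6): <0 0 0> <0 0 2> <0 2 2> <1 0 0> <1 0 2> <1 2 2>
target <0 0 0> ∈ {TSO,PSO}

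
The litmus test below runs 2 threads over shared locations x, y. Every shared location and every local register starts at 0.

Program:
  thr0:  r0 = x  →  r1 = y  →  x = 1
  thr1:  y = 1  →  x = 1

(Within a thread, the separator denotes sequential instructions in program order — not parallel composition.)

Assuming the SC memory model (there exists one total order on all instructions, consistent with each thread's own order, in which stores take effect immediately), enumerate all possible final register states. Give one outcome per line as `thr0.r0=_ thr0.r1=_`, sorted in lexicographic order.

outcome vector order: (thr0.r0,thr0.r1)
|SC outcomes| = 3

thr0.r0=0 thr0.r1=0
thr0.r0=0 thr0.r1=1
thr0.r0=1 thr0.r1=1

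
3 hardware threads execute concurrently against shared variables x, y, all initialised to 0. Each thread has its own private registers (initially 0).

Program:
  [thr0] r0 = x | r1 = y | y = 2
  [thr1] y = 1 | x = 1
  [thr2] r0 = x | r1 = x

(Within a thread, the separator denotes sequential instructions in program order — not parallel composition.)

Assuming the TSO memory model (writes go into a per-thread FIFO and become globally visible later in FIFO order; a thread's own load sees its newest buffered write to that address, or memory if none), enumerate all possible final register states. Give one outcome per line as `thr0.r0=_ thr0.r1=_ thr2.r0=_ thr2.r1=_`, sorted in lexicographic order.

thr0.r0=0 thr0.r1=0 thr2.r0=0 thr2.r1=0
thr0.r0=0 thr0.r1=0 thr2.r0=0 thr2.r1=1
thr0.r0=0 thr0.r1=0 thr2.r0=1 thr2.r1=1
thr0.r0=0 thr0.r1=1 thr2.r0=0 thr2.r1=0
thr0.r0=0 thr0.r1=1 thr2.r0=0 thr2.r1=1
thr0.r0=0 thr0.r1=1 thr2.r0=1 thr2.r1=1
thr0.r0=1 thr0.r1=1 thr2.r0=0 thr2.r1=0
thr0.r0=1 thr0.r1=1 thr2.r0=0 thr2.r1=1
thr0.r0=1 thr0.r1=1 thr2.r0=1 thr2.r1=1

outcome vector order: (thr0.r0,thr0.r1,thr2.r0,thr2.r1)
|TSO outcomes| = 9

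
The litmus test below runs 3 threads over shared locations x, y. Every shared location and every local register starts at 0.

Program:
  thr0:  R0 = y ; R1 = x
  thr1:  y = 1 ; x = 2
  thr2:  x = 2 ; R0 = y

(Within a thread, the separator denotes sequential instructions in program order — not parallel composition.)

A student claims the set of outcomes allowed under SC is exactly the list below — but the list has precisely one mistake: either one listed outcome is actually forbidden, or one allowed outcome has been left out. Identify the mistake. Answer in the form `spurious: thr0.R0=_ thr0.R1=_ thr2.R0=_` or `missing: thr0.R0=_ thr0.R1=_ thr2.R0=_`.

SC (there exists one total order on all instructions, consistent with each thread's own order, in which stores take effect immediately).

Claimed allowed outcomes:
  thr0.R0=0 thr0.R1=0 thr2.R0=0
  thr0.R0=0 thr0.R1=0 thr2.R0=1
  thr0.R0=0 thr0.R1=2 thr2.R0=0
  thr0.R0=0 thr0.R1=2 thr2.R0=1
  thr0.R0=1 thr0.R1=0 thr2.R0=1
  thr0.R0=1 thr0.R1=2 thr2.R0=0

outcome vector order: (thr0.R0,thr0.R1,thr2.R0)
SC: 7 outcomes — {<0 0 0>, <0 0 1>, <0 2 0>, <0 2 1>, <1 0 1>, <1 2 0>, <1 2 1>}
SC∖claimed = {<1 2 1>}

missing: thr0.R0=1 thr0.R1=2 thr2.R0=1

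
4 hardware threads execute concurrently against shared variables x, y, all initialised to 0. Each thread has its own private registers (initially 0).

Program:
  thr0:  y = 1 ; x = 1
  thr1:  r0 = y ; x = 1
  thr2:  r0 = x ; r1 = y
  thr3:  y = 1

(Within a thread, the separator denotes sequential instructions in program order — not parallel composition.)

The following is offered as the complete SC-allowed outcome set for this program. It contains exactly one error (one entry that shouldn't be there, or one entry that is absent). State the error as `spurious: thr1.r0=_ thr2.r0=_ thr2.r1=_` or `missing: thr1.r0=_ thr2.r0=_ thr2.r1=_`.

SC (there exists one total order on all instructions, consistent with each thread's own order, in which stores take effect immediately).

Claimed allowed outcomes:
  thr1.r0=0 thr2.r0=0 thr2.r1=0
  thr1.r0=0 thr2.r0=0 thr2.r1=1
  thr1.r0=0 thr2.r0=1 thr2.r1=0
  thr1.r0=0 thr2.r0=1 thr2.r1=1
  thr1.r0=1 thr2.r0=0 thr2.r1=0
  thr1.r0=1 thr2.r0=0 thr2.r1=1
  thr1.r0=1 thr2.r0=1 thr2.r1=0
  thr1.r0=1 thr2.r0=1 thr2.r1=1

spurious: thr1.r0=1 thr2.r0=1 thr2.r1=0

outcome vector order: (thr1.r0,thr2.r0,thr2.r1)
[SC] allowed = {000; 001; 010; 011; 100; 101; 111}
claimed∖SC = {110}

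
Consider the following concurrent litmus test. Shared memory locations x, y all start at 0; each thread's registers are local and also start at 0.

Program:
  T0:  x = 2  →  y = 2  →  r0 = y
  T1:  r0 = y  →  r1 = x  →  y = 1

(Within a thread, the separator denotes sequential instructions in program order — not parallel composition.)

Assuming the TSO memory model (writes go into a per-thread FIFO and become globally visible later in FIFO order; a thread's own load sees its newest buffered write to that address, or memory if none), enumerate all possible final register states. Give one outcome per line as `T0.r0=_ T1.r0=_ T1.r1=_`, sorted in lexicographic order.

T0.r0=1 T1.r0=0 T1.r1=0
T0.r0=1 T1.r0=0 T1.r1=2
T0.r0=1 T1.r0=2 T1.r1=2
T0.r0=2 T1.r0=0 T1.r1=0
T0.r0=2 T1.r0=0 T1.r1=2
T0.r0=2 T1.r0=2 T1.r1=2

outcome vector order: (T0.r0,T1.r0,T1.r1)
|TSO outcomes| = 6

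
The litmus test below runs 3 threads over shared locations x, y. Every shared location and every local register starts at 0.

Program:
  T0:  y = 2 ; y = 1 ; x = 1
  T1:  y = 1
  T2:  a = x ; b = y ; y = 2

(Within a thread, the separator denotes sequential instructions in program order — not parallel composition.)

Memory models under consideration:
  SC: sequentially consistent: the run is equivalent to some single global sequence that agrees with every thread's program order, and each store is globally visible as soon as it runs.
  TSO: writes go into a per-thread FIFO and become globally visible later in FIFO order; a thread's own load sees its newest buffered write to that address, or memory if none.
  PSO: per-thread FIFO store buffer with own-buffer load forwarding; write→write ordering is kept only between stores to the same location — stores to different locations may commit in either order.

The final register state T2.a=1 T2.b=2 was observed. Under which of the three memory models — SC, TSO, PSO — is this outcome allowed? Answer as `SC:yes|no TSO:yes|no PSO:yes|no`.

outcome vector order: (T2.a,T2.b)
SC: 4 outcomes — {(0,0) (0,1) (0,2) (1,1)}
TSO: 4 outcomes — {(0,0) (0,1) (0,2) (1,1)}
PSO: 6 outcomes — {(0,0) (0,1) (0,2) (1,0) (1,1) (1,2)}
target (1,2) ∈ {PSO}

SC:no TSO:no PSO:yes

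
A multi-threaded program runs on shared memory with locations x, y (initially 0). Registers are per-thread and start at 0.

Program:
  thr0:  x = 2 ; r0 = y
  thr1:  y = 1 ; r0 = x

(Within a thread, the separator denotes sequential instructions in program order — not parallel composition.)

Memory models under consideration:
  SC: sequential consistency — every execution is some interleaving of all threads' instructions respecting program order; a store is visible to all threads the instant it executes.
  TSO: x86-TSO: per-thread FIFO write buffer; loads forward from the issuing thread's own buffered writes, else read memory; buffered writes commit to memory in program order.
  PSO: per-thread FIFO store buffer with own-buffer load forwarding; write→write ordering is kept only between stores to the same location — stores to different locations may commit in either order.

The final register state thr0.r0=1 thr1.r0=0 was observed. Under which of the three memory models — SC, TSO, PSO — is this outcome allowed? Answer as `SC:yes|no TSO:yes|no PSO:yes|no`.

SC:yes TSO:yes PSO:yes

outcome vector order: (thr0.r0,thr1.r0)
SC (3): 0/2, 1/0, 1/2
TSO (4): 0/0, 0/2, 1/0, 1/2
PSO (4): 0/0, 0/2, 1/0, 1/2
target 1/0 ∈ {SC,TSO,PSO}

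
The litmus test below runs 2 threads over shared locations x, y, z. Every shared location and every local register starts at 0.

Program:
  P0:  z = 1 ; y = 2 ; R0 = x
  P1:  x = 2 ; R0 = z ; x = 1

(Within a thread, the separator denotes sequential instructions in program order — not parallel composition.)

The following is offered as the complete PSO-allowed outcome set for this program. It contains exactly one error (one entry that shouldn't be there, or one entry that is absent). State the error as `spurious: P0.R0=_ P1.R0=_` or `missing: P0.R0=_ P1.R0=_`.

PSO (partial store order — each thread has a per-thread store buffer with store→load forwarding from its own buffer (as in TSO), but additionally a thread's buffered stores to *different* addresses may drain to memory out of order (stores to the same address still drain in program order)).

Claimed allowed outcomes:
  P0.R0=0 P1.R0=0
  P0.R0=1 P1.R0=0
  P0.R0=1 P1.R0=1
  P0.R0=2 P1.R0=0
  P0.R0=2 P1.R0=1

outcome vector order: (P0.R0,P1.R0)
PSO: 6 outcomes — {00 01 10 11 20 21}
PSO∖claimed = {01}

missing: P0.R0=0 P1.R0=1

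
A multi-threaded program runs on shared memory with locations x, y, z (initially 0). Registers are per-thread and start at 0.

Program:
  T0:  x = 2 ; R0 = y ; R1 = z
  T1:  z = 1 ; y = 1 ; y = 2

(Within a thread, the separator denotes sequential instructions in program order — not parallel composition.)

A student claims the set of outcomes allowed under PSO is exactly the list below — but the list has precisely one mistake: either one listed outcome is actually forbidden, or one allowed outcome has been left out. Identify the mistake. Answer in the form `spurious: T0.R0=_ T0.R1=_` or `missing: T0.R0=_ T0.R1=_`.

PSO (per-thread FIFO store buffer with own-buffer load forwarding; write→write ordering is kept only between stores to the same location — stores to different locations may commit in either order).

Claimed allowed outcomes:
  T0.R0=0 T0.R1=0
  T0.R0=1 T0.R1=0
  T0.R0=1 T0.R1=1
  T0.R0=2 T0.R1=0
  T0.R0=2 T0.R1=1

outcome vector order: (T0.R0,T0.R1)
PSO: 6 outcomes — {(0,0), (0,1), (1,0), (1,1), (2,0), (2,1)}
PSO∖claimed = {(0,1)}

missing: T0.R0=0 T0.R1=1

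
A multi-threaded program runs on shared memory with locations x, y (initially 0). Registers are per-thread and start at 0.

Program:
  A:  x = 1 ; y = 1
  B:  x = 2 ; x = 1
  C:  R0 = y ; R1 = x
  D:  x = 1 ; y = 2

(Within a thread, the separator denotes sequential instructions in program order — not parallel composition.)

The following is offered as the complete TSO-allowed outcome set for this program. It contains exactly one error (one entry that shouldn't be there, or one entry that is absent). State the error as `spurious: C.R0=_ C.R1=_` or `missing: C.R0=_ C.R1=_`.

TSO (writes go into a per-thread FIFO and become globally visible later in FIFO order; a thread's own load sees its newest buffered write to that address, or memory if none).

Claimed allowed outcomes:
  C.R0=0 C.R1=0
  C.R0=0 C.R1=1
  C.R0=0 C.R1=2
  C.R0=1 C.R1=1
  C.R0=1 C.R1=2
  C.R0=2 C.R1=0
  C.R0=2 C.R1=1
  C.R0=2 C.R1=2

outcome vector order: (C.R0,C.R1)
[TSO] allowed = {00 01 02 11 12 21 22}
claimed∖TSO = {20}

spurious: C.R0=2 C.R1=0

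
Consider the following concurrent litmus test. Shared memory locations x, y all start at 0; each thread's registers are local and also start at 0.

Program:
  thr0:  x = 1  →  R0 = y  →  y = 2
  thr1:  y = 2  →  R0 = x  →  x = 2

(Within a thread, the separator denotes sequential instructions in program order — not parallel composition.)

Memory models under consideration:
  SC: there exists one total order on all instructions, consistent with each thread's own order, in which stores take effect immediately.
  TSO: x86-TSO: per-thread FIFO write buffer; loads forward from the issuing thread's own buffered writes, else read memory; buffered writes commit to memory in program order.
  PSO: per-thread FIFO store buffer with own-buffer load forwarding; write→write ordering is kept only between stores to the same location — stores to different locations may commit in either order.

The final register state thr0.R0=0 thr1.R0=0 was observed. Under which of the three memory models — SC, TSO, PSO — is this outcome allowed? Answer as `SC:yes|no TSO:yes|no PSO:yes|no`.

SC:no TSO:yes PSO:yes

outcome vector order: (thr0.R0,thr1.R0)
under SC → (0,1); (2,0); (2,1)
under TSO → (0,0); (0,1); (2,0); (2,1)
under PSO → (0,0); (0,1); (2,0); (2,1)
target (0,0) ∈ {TSO,PSO}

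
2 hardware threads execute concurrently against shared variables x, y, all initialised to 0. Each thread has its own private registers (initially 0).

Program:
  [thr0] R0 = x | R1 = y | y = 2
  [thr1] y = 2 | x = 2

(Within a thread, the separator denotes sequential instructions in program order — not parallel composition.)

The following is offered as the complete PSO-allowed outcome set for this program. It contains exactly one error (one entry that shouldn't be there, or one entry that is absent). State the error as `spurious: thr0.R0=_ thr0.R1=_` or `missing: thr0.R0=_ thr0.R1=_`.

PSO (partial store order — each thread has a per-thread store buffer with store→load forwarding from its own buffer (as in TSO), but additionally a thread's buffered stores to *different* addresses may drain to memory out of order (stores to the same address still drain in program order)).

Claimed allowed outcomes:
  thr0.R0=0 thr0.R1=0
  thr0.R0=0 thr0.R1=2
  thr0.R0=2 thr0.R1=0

outcome vector order: (thr0.R0,thr0.R1)
PSO: 4 outcomes — {0/0 0/2 2/0 2/2}
PSO∖claimed = {2/2}

missing: thr0.R0=2 thr0.R1=2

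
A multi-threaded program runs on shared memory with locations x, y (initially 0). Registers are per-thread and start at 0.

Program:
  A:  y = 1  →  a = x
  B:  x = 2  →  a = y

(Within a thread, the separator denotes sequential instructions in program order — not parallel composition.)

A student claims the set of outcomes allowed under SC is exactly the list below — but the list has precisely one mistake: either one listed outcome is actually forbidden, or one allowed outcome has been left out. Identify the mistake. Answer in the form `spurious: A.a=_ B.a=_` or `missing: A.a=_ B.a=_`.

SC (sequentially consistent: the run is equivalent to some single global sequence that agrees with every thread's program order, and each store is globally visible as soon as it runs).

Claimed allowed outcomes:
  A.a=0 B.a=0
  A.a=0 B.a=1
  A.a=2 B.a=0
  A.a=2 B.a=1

spurious: A.a=0 B.a=0

outcome vector order: (A.a,B.a)
SC: 3 outcomes — {(0,1); (2,0); (2,1)}
claimed∖SC = {(0,0)}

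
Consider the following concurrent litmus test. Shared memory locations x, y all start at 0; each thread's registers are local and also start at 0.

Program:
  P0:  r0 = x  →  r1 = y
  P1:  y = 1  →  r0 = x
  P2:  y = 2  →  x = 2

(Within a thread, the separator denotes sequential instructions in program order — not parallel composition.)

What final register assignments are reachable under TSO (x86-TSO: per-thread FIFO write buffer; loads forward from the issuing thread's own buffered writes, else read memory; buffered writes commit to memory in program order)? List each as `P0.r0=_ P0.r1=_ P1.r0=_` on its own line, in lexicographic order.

P0.r0=0 P0.r1=0 P1.r0=0
P0.r0=0 P0.r1=0 P1.r0=2
P0.r0=0 P0.r1=1 P1.r0=0
P0.r0=0 P0.r1=1 P1.r0=2
P0.r0=0 P0.r1=2 P1.r0=0
P0.r0=0 P0.r1=2 P1.r0=2
P0.r0=2 P0.r1=1 P1.r0=0
P0.r0=2 P0.r1=1 P1.r0=2
P0.r0=2 P0.r1=2 P1.r0=0
P0.r0=2 P0.r1=2 P1.r0=2

outcome vector order: (P0.r0,P0.r1,P1.r0)
|TSO outcomes| = 10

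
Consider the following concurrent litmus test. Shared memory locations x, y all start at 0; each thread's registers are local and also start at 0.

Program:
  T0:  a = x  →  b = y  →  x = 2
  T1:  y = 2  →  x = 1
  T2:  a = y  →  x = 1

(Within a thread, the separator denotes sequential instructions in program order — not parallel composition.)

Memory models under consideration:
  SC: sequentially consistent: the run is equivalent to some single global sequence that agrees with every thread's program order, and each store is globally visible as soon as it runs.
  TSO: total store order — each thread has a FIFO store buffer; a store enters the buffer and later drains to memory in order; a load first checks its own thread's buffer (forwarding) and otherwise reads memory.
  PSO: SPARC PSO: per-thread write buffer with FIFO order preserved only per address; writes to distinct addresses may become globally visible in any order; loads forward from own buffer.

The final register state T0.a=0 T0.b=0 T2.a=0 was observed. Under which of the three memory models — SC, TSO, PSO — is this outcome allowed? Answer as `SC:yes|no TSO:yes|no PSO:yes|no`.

SC:yes TSO:yes PSO:yes

outcome vector order: (T0.a,T0.b,T2.a)
[SC] allowed = {0/0/0; 0/0/2; 0/2/0; 0/2/2; 1/0/0; 1/2/0; 1/2/2}
[TSO] allowed = {0/0/0; 0/0/2; 0/2/0; 0/2/2; 1/0/0; 1/2/0; 1/2/2}
[PSO] allowed = {0/0/0; 0/0/2; 0/2/0; 0/2/2; 1/0/0; 1/0/2; 1/2/0; 1/2/2}
target 0/0/0 ∈ {SC,TSO,PSO}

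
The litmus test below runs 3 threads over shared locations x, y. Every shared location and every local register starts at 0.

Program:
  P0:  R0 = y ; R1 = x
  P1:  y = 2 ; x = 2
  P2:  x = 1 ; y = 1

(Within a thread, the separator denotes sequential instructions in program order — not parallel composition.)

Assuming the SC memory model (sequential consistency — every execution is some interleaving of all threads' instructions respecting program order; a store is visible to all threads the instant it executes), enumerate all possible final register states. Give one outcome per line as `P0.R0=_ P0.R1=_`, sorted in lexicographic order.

outcome vector order: (P0.R0,P0.R1)
|SC outcomes| = 8

P0.R0=0 P0.R1=0
P0.R0=0 P0.R1=1
P0.R0=0 P0.R1=2
P0.R0=1 P0.R1=1
P0.R0=1 P0.R1=2
P0.R0=2 P0.R1=0
P0.R0=2 P0.R1=1
P0.R0=2 P0.R1=2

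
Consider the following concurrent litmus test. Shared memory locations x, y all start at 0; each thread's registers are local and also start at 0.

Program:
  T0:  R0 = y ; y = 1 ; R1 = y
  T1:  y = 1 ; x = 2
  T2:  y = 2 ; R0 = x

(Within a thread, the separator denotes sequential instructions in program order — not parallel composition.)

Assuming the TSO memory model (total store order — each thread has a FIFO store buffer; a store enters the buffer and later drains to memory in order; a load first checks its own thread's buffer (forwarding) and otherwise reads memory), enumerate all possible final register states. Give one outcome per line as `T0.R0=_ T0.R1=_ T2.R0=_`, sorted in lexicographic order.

outcome vector order: (T0.R0,T0.R1,T2.R0)
|TSO outcomes| = 10

T0.R0=0 T0.R1=1 T2.R0=0
T0.R0=0 T0.R1=1 T2.R0=2
T0.R0=0 T0.R1=2 T2.R0=0
T0.R0=0 T0.R1=2 T2.R0=2
T0.R0=1 T0.R1=1 T2.R0=0
T0.R0=1 T0.R1=1 T2.R0=2
T0.R0=1 T0.R1=2 T2.R0=0
T0.R0=1 T0.R1=2 T2.R0=2
T0.R0=2 T0.R1=1 T2.R0=0
T0.R0=2 T0.R1=1 T2.R0=2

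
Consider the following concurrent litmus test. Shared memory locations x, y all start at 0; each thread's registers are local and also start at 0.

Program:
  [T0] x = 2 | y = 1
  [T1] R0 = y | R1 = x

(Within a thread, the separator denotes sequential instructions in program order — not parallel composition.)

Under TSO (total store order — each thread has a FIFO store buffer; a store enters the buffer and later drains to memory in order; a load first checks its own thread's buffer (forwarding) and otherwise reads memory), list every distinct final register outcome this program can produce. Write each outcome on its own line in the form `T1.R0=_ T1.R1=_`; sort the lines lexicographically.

T1.R0=0 T1.R1=0
T1.R0=0 T1.R1=2
T1.R0=1 T1.R1=2

outcome vector order: (T1.R0,T1.R1)
|TSO outcomes| = 3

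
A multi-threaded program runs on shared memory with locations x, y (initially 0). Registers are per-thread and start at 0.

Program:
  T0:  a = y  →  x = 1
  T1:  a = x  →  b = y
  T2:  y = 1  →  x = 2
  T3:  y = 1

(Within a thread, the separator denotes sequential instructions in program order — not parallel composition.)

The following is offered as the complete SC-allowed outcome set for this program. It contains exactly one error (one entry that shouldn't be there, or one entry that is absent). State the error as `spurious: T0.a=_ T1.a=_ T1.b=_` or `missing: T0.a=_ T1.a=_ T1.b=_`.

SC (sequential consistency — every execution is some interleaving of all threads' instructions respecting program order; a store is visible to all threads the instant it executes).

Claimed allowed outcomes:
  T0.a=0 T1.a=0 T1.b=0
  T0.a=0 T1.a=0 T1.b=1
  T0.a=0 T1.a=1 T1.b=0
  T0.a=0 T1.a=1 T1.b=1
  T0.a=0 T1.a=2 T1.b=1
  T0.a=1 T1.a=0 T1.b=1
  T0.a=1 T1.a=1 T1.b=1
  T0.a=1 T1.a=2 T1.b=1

outcome vector order: (T0.a,T1.a,T1.b)
[SC] allowed = {(0,0,0) (0,0,1) (0,1,0) (0,1,1) (0,2,1) (1,0,0) (1,0,1) (1,1,1) (1,2,1)}
SC∖claimed = {(1,0,0)}

missing: T0.a=1 T1.a=0 T1.b=0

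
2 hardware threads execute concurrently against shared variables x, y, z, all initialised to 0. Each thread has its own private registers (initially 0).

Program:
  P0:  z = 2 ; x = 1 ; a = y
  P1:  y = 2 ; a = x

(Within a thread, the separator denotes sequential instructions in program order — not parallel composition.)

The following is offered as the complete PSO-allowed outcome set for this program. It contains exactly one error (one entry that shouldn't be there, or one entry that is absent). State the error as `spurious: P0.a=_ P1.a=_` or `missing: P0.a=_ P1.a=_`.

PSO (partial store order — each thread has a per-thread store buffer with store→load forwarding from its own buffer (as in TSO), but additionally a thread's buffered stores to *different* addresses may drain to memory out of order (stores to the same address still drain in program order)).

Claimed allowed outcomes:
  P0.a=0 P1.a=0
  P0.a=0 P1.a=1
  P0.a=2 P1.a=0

missing: P0.a=2 P1.a=1

outcome vector order: (P0.a,P1.a)
PSO: 4 outcomes — {<0 0> <0 1> <2 0> <2 1>}
PSO∖claimed = {<2 1>}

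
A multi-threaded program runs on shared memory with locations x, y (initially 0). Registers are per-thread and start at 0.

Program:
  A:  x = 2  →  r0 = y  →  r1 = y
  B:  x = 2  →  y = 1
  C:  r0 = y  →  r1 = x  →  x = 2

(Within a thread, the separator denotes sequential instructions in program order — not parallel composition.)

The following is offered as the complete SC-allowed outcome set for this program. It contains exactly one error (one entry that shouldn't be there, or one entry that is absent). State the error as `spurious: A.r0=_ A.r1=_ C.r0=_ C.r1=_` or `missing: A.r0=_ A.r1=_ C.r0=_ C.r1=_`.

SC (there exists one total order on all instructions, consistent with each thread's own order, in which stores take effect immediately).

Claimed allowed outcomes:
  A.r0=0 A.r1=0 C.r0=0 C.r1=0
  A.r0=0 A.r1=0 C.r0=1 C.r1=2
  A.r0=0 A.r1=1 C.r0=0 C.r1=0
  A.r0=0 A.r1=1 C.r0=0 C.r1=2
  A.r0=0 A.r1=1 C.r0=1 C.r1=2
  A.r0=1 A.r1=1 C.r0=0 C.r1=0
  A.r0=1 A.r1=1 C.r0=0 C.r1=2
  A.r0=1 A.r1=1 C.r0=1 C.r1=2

missing: A.r0=0 A.r1=0 C.r0=0 C.r1=2

outcome vector order: (A.r0,A.r1,C.r0,C.r1)
SC (9): 0000; 0002; 0012; 0100; 0102; 0112; 1100; 1102; 1112
SC∖claimed = {0002}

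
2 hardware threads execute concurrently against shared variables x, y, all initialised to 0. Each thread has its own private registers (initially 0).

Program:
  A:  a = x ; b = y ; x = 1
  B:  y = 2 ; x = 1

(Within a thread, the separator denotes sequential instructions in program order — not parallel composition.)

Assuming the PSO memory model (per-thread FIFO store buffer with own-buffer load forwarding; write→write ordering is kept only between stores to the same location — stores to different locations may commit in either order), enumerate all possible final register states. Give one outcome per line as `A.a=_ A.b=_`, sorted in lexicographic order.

outcome vector order: (A.a,A.b)
|PSO outcomes| = 4

A.a=0 A.b=0
A.a=0 A.b=2
A.a=1 A.b=0
A.a=1 A.b=2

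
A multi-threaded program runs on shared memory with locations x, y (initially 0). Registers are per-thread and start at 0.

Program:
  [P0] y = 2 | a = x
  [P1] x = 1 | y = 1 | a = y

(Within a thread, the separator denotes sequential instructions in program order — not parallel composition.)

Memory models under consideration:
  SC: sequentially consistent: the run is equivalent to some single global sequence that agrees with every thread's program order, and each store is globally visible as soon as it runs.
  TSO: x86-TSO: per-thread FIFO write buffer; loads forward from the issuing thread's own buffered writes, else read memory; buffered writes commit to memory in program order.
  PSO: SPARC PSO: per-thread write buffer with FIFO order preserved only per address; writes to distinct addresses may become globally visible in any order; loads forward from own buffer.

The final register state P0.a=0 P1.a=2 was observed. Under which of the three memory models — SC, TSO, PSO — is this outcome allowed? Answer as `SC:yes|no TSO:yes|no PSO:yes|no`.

outcome vector order: (P0.a,P1.a)
[SC] allowed = {0/1 1/1 1/2}
[TSO] allowed = {0/1 0/2 1/1 1/2}
[PSO] allowed = {0/1 0/2 1/1 1/2}
target 0/2 ∈ {TSO,PSO}

SC:no TSO:yes PSO:yes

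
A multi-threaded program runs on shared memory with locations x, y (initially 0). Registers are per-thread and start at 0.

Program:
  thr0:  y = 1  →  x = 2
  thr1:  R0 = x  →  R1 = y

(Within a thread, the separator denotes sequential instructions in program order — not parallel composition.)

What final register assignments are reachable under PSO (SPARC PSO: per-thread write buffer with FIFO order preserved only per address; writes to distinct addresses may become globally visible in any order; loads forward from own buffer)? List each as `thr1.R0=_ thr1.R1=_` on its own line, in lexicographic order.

thr1.R0=0 thr1.R1=0
thr1.R0=0 thr1.R1=1
thr1.R0=2 thr1.R1=0
thr1.R0=2 thr1.R1=1

outcome vector order: (thr1.R0,thr1.R1)
|PSO outcomes| = 4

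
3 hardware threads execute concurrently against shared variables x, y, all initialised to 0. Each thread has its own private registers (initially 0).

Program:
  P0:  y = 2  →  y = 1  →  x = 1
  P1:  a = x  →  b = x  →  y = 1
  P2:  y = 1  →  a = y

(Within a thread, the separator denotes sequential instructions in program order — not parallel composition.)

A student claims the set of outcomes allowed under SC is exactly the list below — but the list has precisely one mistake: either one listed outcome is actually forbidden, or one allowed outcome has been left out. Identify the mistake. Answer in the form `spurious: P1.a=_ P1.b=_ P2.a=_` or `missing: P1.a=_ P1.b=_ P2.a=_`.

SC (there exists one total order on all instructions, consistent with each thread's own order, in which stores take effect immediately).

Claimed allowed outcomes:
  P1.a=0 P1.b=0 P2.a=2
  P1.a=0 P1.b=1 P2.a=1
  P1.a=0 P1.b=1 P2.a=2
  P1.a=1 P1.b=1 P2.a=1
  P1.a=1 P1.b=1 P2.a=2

missing: P1.a=0 P1.b=0 P2.a=1

outcome vector order: (P1.a,P1.b,P2.a)
under SC → <0 0 1> <0 0 2> <0 1 1> <0 1 2> <1 1 1> <1 1 2>
SC∖claimed = {<0 0 1>}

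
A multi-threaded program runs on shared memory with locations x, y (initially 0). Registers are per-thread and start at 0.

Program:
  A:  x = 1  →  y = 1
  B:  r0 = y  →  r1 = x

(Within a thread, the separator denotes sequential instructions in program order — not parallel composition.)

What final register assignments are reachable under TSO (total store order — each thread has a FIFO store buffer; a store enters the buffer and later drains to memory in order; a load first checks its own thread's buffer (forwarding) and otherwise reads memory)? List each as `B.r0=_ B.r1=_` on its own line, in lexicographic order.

B.r0=0 B.r1=0
B.r0=0 B.r1=1
B.r0=1 B.r1=1

outcome vector order: (B.r0,B.r1)
|TSO outcomes| = 3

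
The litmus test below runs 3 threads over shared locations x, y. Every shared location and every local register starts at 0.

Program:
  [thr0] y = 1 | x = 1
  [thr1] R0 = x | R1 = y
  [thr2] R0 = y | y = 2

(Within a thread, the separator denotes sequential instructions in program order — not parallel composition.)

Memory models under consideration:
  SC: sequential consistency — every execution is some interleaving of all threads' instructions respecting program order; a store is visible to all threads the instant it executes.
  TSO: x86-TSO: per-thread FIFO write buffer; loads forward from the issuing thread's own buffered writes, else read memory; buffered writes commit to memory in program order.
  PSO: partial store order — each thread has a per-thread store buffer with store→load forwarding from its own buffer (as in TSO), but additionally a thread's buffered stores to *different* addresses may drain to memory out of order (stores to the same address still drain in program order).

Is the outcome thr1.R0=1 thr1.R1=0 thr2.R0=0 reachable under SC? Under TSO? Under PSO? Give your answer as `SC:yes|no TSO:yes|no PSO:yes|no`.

SC:no TSO:no PSO:yes

outcome vector order: (thr1.R0,thr1.R1,thr2.R0)
SC (10): <0 0 0>; <0 0 1>; <0 1 0>; <0 1 1>; <0 2 0>; <0 2 1>; <1 1 0>; <1 1 1>; <1 2 0>; <1 2 1>
TSO (10): <0 0 0>; <0 0 1>; <0 1 0>; <0 1 1>; <0 2 0>; <0 2 1>; <1 1 0>; <1 1 1>; <1 2 0>; <1 2 1>
PSO (12): <0 0 0>; <0 0 1>; <0 1 0>; <0 1 1>; <0 2 0>; <0 2 1>; <1 0 0>; <1 0 1>; <1 1 0>; <1 1 1>; <1 2 0>; <1 2 1>
target <1 0 0> ∈ {PSO}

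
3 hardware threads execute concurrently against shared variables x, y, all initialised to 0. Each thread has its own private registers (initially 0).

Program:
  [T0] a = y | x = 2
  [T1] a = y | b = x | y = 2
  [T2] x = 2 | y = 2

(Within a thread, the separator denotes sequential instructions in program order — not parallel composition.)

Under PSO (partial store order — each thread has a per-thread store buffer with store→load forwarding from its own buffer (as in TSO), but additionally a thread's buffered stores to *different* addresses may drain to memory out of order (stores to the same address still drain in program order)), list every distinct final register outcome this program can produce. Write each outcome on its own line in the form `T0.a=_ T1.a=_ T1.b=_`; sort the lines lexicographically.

T0.a=0 T1.a=0 T1.b=0
T0.a=0 T1.a=0 T1.b=2
T0.a=0 T1.a=2 T1.b=0
T0.a=0 T1.a=2 T1.b=2
T0.a=2 T1.a=0 T1.b=0
T0.a=2 T1.a=0 T1.b=2
T0.a=2 T1.a=2 T1.b=0
T0.a=2 T1.a=2 T1.b=2

outcome vector order: (T0.a,T1.a,T1.b)
|PSO outcomes| = 8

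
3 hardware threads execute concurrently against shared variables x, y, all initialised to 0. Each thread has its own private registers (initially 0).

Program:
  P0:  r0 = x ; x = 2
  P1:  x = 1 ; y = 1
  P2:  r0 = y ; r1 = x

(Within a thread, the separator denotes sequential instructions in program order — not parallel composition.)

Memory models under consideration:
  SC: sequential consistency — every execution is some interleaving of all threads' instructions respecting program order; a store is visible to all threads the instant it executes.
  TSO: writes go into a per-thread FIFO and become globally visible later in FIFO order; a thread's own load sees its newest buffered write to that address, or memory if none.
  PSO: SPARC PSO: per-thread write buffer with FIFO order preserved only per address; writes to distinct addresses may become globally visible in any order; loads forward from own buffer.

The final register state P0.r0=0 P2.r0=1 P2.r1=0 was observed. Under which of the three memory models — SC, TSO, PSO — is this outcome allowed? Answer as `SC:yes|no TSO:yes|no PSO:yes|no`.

outcome vector order: (P0.r0,P2.r0,P2.r1)
SC: 10 outcomes — {0/0/0 0/0/1 0/0/2 0/1/1 0/1/2 1/0/0 1/0/1 1/0/2 1/1/1 1/1/2}
TSO: 10 outcomes — {0/0/0 0/0/1 0/0/2 0/1/1 0/1/2 1/0/0 1/0/1 1/0/2 1/1/1 1/1/2}
PSO: 12 outcomes — {0/0/0 0/0/1 0/0/2 0/1/0 0/1/1 0/1/2 1/0/0 1/0/1 1/0/2 1/1/0 1/1/1 1/1/2}
target 0/1/0 ∈ {PSO}

SC:no TSO:no PSO:yes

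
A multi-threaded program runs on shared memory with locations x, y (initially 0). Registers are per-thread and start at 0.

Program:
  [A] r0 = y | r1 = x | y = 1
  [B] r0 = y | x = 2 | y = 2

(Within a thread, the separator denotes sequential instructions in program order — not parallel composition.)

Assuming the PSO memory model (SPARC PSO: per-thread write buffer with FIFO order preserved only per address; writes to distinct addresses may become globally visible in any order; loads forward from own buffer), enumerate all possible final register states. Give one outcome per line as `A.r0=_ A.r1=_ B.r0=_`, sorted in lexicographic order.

outcome vector order: (A.r0,A.r1,B.r0)
|PSO outcomes| = 5

A.r0=0 A.r1=0 B.r0=0
A.r0=0 A.r1=0 B.r0=1
A.r0=0 A.r1=2 B.r0=0
A.r0=2 A.r1=0 B.r0=0
A.r0=2 A.r1=2 B.r0=0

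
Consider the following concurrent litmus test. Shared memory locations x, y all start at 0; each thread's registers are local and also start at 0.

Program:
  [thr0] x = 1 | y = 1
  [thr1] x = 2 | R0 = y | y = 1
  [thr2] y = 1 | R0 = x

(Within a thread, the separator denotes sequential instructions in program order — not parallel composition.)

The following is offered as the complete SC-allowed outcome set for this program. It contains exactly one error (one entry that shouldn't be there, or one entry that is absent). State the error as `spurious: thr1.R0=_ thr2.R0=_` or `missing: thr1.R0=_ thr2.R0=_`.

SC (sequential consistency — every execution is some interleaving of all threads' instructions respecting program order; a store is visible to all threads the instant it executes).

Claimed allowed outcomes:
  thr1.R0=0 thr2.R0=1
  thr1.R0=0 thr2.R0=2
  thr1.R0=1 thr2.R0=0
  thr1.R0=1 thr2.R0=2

outcome vector order: (thr1.R0,thr2.R0)
[SC] allowed = {0/1; 0/2; 1/0; 1/1; 1/2}
SC∖claimed = {1/1}

missing: thr1.R0=1 thr2.R0=1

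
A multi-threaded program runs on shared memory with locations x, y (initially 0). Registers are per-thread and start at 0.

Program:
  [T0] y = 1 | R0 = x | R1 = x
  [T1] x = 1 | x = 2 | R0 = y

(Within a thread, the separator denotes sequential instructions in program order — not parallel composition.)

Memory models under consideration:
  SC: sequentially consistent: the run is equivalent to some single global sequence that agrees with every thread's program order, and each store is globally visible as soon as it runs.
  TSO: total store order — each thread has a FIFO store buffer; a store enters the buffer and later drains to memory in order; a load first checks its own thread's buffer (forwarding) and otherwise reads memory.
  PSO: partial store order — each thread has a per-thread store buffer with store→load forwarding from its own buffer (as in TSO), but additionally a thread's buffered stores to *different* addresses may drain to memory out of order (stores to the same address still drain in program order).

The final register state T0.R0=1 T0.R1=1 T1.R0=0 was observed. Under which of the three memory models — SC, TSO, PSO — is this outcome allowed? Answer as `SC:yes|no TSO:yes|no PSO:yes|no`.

SC:no TSO:yes PSO:yes

outcome vector order: (T0.R0,T0.R1,T1.R0)
SC (7): (0,0,1), (0,1,1), (0,2,1), (1,1,1), (1,2,1), (2,2,0), (2,2,1)
TSO (12): (0,0,0), (0,0,1), (0,1,0), (0,1,1), (0,2,0), (0,2,1), (1,1,0), (1,1,1), (1,2,0), (1,2,1), (2,2,0), (2,2,1)
PSO (12): (0,0,0), (0,0,1), (0,1,0), (0,1,1), (0,2,0), (0,2,1), (1,1,0), (1,1,1), (1,2,0), (1,2,1), (2,2,0), (2,2,1)
target (1,1,0) ∈ {TSO,PSO}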